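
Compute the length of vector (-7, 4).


|u| = sqrt((-7)^2 + 4^2) = sqrt(65) = 8.0623

8.0623


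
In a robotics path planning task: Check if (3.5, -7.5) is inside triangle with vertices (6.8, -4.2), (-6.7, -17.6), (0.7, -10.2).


Cross products: AB x AP = 0.33, BC x BP = -0.74, CA x CP = -0.33
All same sign? no

No, outside


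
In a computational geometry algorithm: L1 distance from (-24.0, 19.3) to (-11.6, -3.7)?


|(-24)-(-11.6)| + |19.3-(-3.7)| = 12.4 + 23 = 35.4

35.4


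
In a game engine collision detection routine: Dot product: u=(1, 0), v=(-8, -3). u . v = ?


u . v = u_x*v_x + u_y*v_y = 1*(-8) + 0*(-3)
= (-8) + 0 = -8

-8


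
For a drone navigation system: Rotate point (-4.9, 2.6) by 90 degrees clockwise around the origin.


90° CW: (x,y) -> (y, -x)
(-4.9,2.6) -> (2.6, 4.9)

(2.6, 4.9)


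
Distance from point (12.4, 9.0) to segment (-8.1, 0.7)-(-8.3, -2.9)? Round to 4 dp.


Project P onto AB: t = 0 (clamped to [0,1])
Closest point on segment: (-8.1, 0.7)
Distance: 22.1165

22.1165


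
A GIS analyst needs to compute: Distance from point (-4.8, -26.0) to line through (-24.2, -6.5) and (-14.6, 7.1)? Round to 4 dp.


|cross product| = 451.04
|line direction| = sqrt(277.12) = 16.6469
Distance = 451.04/sqrt(277.12) = 27.0945

27.0945


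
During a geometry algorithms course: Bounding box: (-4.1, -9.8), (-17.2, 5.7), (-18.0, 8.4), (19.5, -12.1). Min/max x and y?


x range: [-18, 19.5]
y range: [-12.1, 8.4]
Bounding box: (-18,-12.1) to (19.5,8.4)

(-18,-12.1) to (19.5,8.4)


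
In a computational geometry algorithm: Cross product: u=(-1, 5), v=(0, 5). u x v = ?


u x v = u_x*v_y - u_y*v_x = (-1)*5 - 5*0
= (-5) - 0 = -5

-5


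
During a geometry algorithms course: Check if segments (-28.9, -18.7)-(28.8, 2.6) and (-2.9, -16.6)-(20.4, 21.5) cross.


Cross products: d1=941.67, d2=-760.41, d3=-432.63, d4=1269.45
d1*d2 < 0 and d3*d4 < 0? yes

Yes, they intersect


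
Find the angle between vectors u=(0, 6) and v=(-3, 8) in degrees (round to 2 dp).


u.v = 48, |u| = sqrt(36) = 6, |v| = sqrt(73) = 8.544
cos(theta) = u.v/(|u||v|) = 48/sqrt(2628) = 0.936329
theta = acos(0.936329) = 20.56 degrees

20.56 degrees


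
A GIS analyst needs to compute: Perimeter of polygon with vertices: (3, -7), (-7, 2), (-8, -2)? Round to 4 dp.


Sides: (3, -7)->(-7, 2): sqrt(181) = 13.453624, (-7, 2)->(-8, -2): sqrt(17) = 4.123106, (-8, -2)->(3, -7): sqrt(146) = 12.083046
Sum = 29.659776
Perimeter = 29.6598

29.6598


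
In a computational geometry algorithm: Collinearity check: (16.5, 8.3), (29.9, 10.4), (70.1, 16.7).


Cross product: (29.9-16.5)*(16.7-8.3) - (10.4-8.3)*(70.1-16.5)
= 0

Yes, collinear


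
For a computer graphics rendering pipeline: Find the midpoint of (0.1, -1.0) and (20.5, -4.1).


M = ((0.1+20.5)/2, ((-1)+(-4.1))/2)
= (10.3, -2.55)

(10.3, -2.55)


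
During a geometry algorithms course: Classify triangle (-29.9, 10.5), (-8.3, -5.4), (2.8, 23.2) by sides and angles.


Side lengths squared: AB^2=719.37, BC^2=941.17, CA^2=1230.58
Sorted: [719.37, 941.17, 1230.58]
By sides: Scalene, By angles: Acute

Scalene, Acute


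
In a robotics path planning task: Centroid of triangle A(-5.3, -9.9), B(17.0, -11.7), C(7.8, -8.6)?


Centroid = ((x_A+x_B+x_C)/3, (y_A+y_B+y_C)/3)
= (((-5.3)+17+7.8)/3, ((-9.9)+(-11.7)+(-8.6))/3)
= (6.5, -10.0667)

(6.5, -10.0667)


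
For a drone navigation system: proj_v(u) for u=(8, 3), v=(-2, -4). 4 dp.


u.v = -28, |v| = sqrt(20) = 4.4721
Scalar projection = u.v / |v| = -28 / sqrt(20) = -6.261

-6.261


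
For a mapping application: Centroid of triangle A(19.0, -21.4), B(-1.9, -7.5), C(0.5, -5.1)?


Centroid = ((x_A+x_B+x_C)/3, (y_A+y_B+y_C)/3)
= ((19+(-1.9)+0.5)/3, ((-21.4)+(-7.5)+(-5.1))/3)
= (5.8667, -11.3333)

(5.8667, -11.3333)


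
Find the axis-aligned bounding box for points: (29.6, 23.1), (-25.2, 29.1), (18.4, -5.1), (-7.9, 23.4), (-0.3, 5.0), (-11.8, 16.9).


x range: [-25.2, 29.6]
y range: [-5.1, 29.1]
Bounding box: (-25.2,-5.1) to (29.6,29.1)

(-25.2,-5.1) to (29.6,29.1)


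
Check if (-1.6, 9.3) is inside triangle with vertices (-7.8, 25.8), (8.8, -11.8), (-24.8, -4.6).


Cross products: AB x AP = -40.78, BC x BP = -634.08, CA x CP = -468.98
All same sign? yes

Yes, inside


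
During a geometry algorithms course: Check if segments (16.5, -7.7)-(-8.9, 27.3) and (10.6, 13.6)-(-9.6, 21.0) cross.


Cross products: d1=386.6, d2=-132.44, d3=-334.52, d4=184.52
d1*d2 < 0 and d3*d4 < 0? yes

Yes, they intersect


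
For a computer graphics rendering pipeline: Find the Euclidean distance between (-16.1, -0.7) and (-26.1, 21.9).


dx=-10, dy=22.6
d^2 = (-10)^2 + 22.6^2 = 610.76
d = sqrt(610.76) = 24.7136

24.7136


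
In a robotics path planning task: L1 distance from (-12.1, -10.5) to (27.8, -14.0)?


|(-12.1)-27.8| + |(-10.5)-(-14)| = 39.9 + 3.5 = 43.4

43.4


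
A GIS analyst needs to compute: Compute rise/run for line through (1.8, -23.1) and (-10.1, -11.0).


slope = (y2-y1)/(x2-x1) = ((-11)-(-23.1))/((-10.1)-1.8) = 12.1/(-11.9) = -1.0168

-1.0168


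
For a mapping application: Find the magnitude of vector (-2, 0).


|u| = sqrt((-2)^2 + 0^2) = sqrt(4) = 2

2


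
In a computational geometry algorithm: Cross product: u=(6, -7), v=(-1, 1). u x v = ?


u x v = u_x*v_y - u_y*v_x = 6*1 - (-7)*(-1)
= 6 - 7 = -1

-1


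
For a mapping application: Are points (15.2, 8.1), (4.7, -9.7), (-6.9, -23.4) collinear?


Cross product: (4.7-15.2)*((-23.4)-8.1) - ((-9.7)-8.1)*((-6.9)-15.2)
= -62.63

No, not collinear


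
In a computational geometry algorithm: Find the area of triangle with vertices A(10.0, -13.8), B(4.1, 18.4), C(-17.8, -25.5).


Area = |x_A(y_B-y_C) + x_B(y_C-y_A) + x_C(y_A-y_B)|/2
= |439 + (-47.97) + 573.16|/2
= 964.19/2 = 482.095

482.095


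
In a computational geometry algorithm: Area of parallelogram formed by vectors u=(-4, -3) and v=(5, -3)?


|u x v| = |(-4)*(-3) - (-3)*5|
= |12 - (-15)| = 27

27


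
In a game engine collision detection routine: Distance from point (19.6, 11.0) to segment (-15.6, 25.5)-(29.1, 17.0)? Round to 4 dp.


Project P onto AB: t = 0.8195 (clamped to [0,1])
Closest point on segment: (21.0327, 18.5341)
Distance: 7.6691

7.6691


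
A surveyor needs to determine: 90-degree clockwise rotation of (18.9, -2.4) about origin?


90° CW: (x,y) -> (y, -x)
(18.9,-2.4) -> (-2.4, -18.9)

(-2.4, -18.9)


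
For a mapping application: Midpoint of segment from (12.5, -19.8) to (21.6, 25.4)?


M = ((12.5+21.6)/2, ((-19.8)+25.4)/2)
= (17.05, 2.8)

(17.05, 2.8)


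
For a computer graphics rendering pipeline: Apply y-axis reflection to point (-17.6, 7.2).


Reflection over y-axis: (x,y) -> (-x,y)
(-17.6, 7.2) -> (17.6, 7.2)

(17.6, 7.2)


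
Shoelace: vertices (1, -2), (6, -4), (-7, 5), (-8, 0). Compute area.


Shoelace sum: (1*(-4) - 6*(-2)) + (6*5 - (-7)*(-4)) + ((-7)*0 - (-8)*5) + ((-8)*(-2) - 1*0)
= 66
Area = |66|/2 = 33

33


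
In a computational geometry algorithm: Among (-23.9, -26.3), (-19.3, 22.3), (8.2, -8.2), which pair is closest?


d(P0,P1) = 48.8172, d(P0,P2) = 36.8513, d(P1,P2) = 41.067
Closest: P0 and P2

Closest pair: (-23.9, -26.3) and (8.2, -8.2), distance = 36.8513


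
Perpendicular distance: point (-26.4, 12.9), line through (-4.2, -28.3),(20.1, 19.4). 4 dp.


|cross product| = 2060.1
|line direction| = sqrt(2865.78) = 53.533
Distance = 2060.1/sqrt(2865.78) = 38.4828

38.4828


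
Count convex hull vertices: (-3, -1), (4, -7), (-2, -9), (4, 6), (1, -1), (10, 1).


Convex hull vertices (CCW): (-3, -1), (-2, -9), (4, -7), (10, 1), (4, 6)
Count = 5

5


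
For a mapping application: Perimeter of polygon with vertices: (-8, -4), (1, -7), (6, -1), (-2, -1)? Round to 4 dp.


Sides: (-8, -4)->(1, -7): sqrt(90) = 9.486833, (1, -7)->(6, -1): sqrt(61) = 7.81025, (6, -1)->(-2, -1): sqrt(64) = 8, (-2, -1)->(-8, -4): sqrt(45) = 6.708204
Sum = 32.005287
Perimeter = 32.0053

32.0053


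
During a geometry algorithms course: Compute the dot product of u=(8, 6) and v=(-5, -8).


u . v = u_x*v_x + u_y*v_y = 8*(-5) + 6*(-8)
= (-40) + (-48) = -88

-88


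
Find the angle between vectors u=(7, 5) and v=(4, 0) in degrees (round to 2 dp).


u.v = 28, |u| = sqrt(74) = 8.6023, |v| = sqrt(16) = 4
cos(theta) = u.v/(|u||v|) = 28/sqrt(1184) = 0.813733
theta = acos(0.813733) = 35.54 degrees

35.54 degrees


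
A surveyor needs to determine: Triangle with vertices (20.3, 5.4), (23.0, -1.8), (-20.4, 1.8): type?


Side lengths squared: AB^2=59.13, BC^2=1896.52, CA^2=1669.45
Sorted: [59.13, 1669.45, 1896.52]
By sides: Scalene, By angles: Obtuse

Scalene, Obtuse


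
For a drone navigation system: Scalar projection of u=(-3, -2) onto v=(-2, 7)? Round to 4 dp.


u.v = -8, |v| = sqrt(53) = 7.2801
Scalar projection = u.v / |v| = -8 / sqrt(53) = -1.0989

-1.0989


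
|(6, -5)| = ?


|u| = sqrt(6^2 + (-5)^2) = sqrt(61) = 7.8102

7.8102


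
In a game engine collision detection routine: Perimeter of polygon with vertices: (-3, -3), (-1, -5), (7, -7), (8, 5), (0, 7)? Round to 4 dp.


Sides: (-3, -3)->(-1, -5): sqrt(8) = 2.828427, (-1, -5)->(7, -7): sqrt(68) = 8.246211, (7, -7)->(8, 5): sqrt(145) = 12.041595, (8, 5)->(0, 7): sqrt(68) = 8.246211, (0, 7)->(-3, -3): sqrt(109) = 10.440307
Sum = 41.802751
Perimeter = 41.8028

41.8028


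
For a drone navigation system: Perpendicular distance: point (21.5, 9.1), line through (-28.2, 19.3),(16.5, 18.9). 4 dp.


|cross product| = 436.06
|line direction| = sqrt(1998.25) = 44.7018
Distance = 436.06/sqrt(1998.25) = 9.7549

9.7549


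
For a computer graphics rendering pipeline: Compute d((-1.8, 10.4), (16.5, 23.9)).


dx=18.3, dy=13.5
d^2 = 18.3^2 + 13.5^2 = 517.14
d = sqrt(517.14) = 22.7407

22.7407


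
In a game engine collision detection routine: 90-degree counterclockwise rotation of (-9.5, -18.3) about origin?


90° CCW: (x,y) -> (-y, x)
(-9.5,-18.3) -> (18.3, -9.5)

(18.3, -9.5)


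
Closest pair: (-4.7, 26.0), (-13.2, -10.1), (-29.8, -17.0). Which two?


d(P0,P1) = 37.0872, d(P0,P2) = 49.7897, d(P1,P2) = 17.9769
Closest: P1 and P2

Closest pair: (-13.2, -10.1) and (-29.8, -17.0), distance = 17.9769


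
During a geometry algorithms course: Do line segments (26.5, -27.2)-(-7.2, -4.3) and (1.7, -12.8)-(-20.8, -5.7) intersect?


Cross products: d1=147.92, d2=-128.06, d3=82.64, d4=358.62
d1*d2 < 0 and d3*d4 < 0? no

No, they don't intersect


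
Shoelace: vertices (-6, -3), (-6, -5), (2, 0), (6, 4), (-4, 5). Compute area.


Shoelace sum: ((-6)*(-5) - (-6)*(-3)) + ((-6)*0 - 2*(-5)) + (2*4 - 6*0) + (6*5 - (-4)*4) + ((-4)*(-3) - (-6)*5)
= 118
Area = |118|/2 = 59

59


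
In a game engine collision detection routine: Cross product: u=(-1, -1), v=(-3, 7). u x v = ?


u x v = u_x*v_y - u_y*v_x = (-1)*7 - (-1)*(-3)
= (-7) - 3 = -10

-10


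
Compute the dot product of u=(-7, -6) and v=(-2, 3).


u . v = u_x*v_x + u_y*v_y = (-7)*(-2) + (-6)*3
= 14 + (-18) = -4

-4


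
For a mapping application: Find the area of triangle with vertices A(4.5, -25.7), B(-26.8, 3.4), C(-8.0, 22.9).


Area = |x_A(y_B-y_C) + x_B(y_C-y_A) + x_C(y_A-y_B)|/2
= |(-87.75) + (-1302.48) + 232.8|/2
= 1157.43/2 = 578.715

578.715


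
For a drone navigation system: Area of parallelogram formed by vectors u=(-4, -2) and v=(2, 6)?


|u x v| = |(-4)*6 - (-2)*2|
= |(-24) - (-4)| = 20

20


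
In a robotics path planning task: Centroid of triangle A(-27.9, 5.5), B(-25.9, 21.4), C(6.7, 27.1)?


Centroid = ((x_A+x_B+x_C)/3, (y_A+y_B+y_C)/3)
= (((-27.9)+(-25.9)+6.7)/3, (5.5+21.4+27.1)/3)
= (-15.7, 18)

(-15.7, 18)


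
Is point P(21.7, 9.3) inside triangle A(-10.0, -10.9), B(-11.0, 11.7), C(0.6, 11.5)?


Cross products: AB x AP = -736.62, BC x BP = -21.3, CA x CP = 495.96
All same sign? no

No, outside


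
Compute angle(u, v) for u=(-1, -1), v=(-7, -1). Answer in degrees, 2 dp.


u.v = 8, |u| = sqrt(2) = 1.4142, |v| = sqrt(50) = 7.0711
cos(theta) = u.v/(|u||v|) = 8/sqrt(100) = 0.8
theta = acos(0.8) = 36.87 degrees

36.87 degrees


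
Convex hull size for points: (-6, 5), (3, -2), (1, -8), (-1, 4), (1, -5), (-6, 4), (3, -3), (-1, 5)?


Convex hull vertices (CCW): (-6, 4), (1, -8), (3, -3), (3, -2), (-1, 5), (-6, 5)
Count = 6

6


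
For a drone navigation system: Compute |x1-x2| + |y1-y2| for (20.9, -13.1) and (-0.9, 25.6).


|20.9-(-0.9)| + |(-13.1)-25.6| = 21.8 + 38.7 = 60.5

60.5


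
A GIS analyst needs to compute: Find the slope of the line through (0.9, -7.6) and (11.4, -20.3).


slope = (y2-y1)/(x2-x1) = ((-20.3)-(-7.6))/(11.4-0.9) = (-12.7)/10.5 = -1.2095

-1.2095


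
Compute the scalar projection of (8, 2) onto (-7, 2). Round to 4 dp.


u.v = -52, |v| = sqrt(53) = 7.2801
Scalar projection = u.v / |v| = -52 / sqrt(53) = -7.1427

-7.1427


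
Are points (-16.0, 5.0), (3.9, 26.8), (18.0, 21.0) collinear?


Cross product: (3.9-(-16))*(21-5) - (26.8-5)*(18-(-16))
= -422.8

No, not collinear


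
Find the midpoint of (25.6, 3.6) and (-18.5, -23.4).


M = ((25.6+(-18.5))/2, (3.6+(-23.4))/2)
= (3.55, -9.9)

(3.55, -9.9)


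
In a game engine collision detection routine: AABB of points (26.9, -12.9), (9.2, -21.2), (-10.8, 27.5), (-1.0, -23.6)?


x range: [-10.8, 26.9]
y range: [-23.6, 27.5]
Bounding box: (-10.8,-23.6) to (26.9,27.5)

(-10.8,-23.6) to (26.9,27.5)


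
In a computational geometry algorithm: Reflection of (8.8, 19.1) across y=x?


Reflection over y=x: (x,y) -> (y,x)
(8.8, 19.1) -> (19.1, 8.8)

(19.1, 8.8)


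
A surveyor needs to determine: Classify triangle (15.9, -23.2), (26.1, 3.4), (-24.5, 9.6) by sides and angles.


Side lengths squared: AB^2=811.6, BC^2=2598.8, CA^2=2708
Sorted: [811.6, 2598.8, 2708]
By sides: Scalene, By angles: Acute

Scalene, Acute


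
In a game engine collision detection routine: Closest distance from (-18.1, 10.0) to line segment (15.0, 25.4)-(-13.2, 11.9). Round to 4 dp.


Project P onto AB: t = 1 (clamped to [0,1])
Closest point on segment: (-13.2, 11.9)
Distance: 5.2555

5.2555


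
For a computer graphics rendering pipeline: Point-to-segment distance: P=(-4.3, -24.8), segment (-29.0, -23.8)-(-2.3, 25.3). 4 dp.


Project P onto AB: t = 0.1954 (clamped to [0,1])
Closest point on segment: (-23.7827, -14.2056)
Distance: 22.1769

22.1769


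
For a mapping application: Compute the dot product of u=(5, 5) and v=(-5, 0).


u . v = u_x*v_x + u_y*v_y = 5*(-5) + 5*0
= (-25) + 0 = -25

-25


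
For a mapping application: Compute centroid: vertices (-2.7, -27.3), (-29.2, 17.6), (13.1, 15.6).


Centroid = ((x_A+x_B+x_C)/3, (y_A+y_B+y_C)/3)
= (((-2.7)+(-29.2)+13.1)/3, ((-27.3)+17.6+15.6)/3)
= (-6.2667, 1.9667)

(-6.2667, 1.9667)


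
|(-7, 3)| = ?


|u| = sqrt((-7)^2 + 3^2) = sqrt(58) = 7.6158

7.6158


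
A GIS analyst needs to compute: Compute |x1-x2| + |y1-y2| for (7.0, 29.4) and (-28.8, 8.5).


|7-(-28.8)| + |29.4-8.5| = 35.8 + 20.9 = 56.7

56.7


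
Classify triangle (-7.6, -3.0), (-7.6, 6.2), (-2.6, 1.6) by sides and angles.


Side lengths squared: AB^2=84.64, BC^2=46.16, CA^2=46.16
Sorted: [46.16, 46.16, 84.64]
By sides: Isosceles, By angles: Acute

Isosceles, Acute


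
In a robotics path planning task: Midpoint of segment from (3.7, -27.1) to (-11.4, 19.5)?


M = ((3.7+(-11.4))/2, ((-27.1)+19.5)/2)
= (-3.85, -3.8)

(-3.85, -3.8)


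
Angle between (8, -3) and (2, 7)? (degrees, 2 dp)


u.v = -5, |u| = sqrt(73) = 8.544, |v| = sqrt(53) = 7.2801
cos(theta) = u.v/(|u||v|) = -5/sqrt(3869) = -0.080384
theta = acos(-0.080384) = 94.61 degrees

94.61 degrees


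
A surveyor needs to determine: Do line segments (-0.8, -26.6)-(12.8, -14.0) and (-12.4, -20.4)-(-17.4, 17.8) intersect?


Cross products: d1=-412.12, d2=-994.64, d3=230.48, d4=813
d1*d2 < 0 and d3*d4 < 0? no

No, they don't intersect


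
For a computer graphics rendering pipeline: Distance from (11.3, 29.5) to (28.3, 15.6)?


dx=17, dy=-13.9
d^2 = 17^2 + (-13.9)^2 = 482.21
d = sqrt(482.21) = 21.9593

21.9593


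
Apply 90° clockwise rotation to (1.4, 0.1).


90° CW: (x,y) -> (y, -x)
(1.4,0.1) -> (0.1, -1.4)

(0.1, -1.4)


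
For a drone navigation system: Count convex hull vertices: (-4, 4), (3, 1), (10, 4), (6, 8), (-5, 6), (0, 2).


Convex hull vertices (CCW): (-5, 6), (-4, 4), (0, 2), (3, 1), (10, 4), (6, 8)
Count = 6

6


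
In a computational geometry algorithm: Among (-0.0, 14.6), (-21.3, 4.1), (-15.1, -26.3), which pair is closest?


d(P0,P1) = 23.7474, d(P0,P2) = 43.5984, d(P1,P2) = 31.0258
Closest: P0 and P1

Closest pair: (-0.0, 14.6) and (-21.3, 4.1), distance = 23.7474


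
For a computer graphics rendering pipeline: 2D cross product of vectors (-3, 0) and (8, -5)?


u x v = u_x*v_y - u_y*v_x = (-3)*(-5) - 0*8
= 15 - 0 = 15

15


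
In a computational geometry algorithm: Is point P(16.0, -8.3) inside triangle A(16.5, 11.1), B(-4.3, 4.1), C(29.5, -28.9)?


Cross products: AB x AP = 400.02, BC x BP = 250.78, CA x CP = 272.2
All same sign? yes

Yes, inside


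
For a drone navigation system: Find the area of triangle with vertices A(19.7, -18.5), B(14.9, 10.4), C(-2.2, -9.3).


Area = |x_A(y_B-y_C) + x_B(y_C-y_A) + x_C(y_A-y_B)|/2
= |388.09 + 137.08 + 63.58|/2
= 588.75/2 = 294.375

294.375


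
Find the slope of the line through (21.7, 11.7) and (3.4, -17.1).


slope = (y2-y1)/(x2-x1) = ((-17.1)-11.7)/(3.4-21.7) = (-28.8)/(-18.3) = 1.5738

1.5738


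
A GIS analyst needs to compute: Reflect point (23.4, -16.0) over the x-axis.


Reflection over x-axis: (x,y) -> (x,-y)
(23.4, -16) -> (23.4, 16)

(23.4, 16)


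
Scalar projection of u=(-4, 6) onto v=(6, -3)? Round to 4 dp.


u.v = -42, |v| = sqrt(45) = 6.7082
Scalar projection = u.v / |v| = -42 / sqrt(45) = -6.261

-6.261


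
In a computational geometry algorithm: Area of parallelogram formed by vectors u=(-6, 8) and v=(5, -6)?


|u x v| = |(-6)*(-6) - 8*5|
= |36 - 40| = 4

4


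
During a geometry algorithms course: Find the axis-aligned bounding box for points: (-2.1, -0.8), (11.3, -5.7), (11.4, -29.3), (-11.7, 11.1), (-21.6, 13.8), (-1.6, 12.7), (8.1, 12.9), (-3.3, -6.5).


x range: [-21.6, 11.4]
y range: [-29.3, 13.8]
Bounding box: (-21.6,-29.3) to (11.4,13.8)

(-21.6,-29.3) to (11.4,13.8)


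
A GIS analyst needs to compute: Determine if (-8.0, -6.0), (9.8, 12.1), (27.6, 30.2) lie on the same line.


Cross product: (9.8-(-8))*(30.2-(-6)) - (12.1-(-6))*(27.6-(-8))
= 0

Yes, collinear


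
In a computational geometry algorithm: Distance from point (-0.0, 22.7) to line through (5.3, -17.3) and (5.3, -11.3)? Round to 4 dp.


|cross product| = 31.8
|line direction| = sqrt(36) = 6
Distance = 31.8/sqrt(36) = 5.3

5.3


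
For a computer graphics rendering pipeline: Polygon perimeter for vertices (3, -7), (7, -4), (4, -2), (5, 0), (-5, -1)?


Sides: (3, -7)->(7, -4): sqrt(25) = 5, (7, -4)->(4, -2): sqrt(13) = 3.605551, (4, -2)->(5, 0): sqrt(5) = 2.236068, (5, 0)->(-5, -1): sqrt(101) = 10.049876, (-5, -1)->(3, -7): sqrt(100) = 10
Sum = 30.891495
Perimeter = 30.8915

30.8915


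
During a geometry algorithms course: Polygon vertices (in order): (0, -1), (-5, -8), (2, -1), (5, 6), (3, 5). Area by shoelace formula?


Shoelace sum: (0*(-8) - (-5)*(-1)) + ((-5)*(-1) - 2*(-8)) + (2*6 - 5*(-1)) + (5*5 - 3*6) + (3*(-1) - 0*5)
= 37
Area = |37|/2 = 18.5

18.5


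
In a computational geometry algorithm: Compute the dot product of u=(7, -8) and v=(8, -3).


u . v = u_x*v_x + u_y*v_y = 7*8 + (-8)*(-3)
= 56 + 24 = 80

80


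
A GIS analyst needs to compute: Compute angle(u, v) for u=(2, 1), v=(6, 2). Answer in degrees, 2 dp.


u.v = 14, |u| = sqrt(5) = 2.2361, |v| = sqrt(40) = 6.3246
cos(theta) = u.v/(|u||v|) = 14/sqrt(200) = 0.989949
theta = acos(0.989949) = 8.13 degrees

8.13 degrees


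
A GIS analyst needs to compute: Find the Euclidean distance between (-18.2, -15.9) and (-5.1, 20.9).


dx=13.1, dy=36.8
d^2 = 13.1^2 + 36.8^2 = 1525.85
d = sqrt(1525.85) = 39.0621

39.0621


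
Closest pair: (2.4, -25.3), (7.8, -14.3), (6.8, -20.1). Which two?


d(P0,P1) = 12.254, d(P0,P2) = 6.8118, d(P1,P2) = 5.8856
Closest: P1 and P2

Closest pair: (7.8, -14.3) and (6.8, -20.1), distance = 5.8856


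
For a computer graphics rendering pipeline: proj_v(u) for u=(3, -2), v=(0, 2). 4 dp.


u.v = -4, |v| = sqrt(4) = 2
Scalar projection = u.v / |v| = -4 / sqrt(4) = -2

-2


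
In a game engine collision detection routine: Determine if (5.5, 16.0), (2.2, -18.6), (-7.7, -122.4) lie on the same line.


Cross product: (2.2-5.5)*((-122.4)-16) - ((-18.6)-16)*((-7.7)-5.5)
= 0

Yes, collinear


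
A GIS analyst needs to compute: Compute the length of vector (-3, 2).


|u| = sqrt((-3)^2 + 2^2) = sqrt(13) = 3.6056

3.6056


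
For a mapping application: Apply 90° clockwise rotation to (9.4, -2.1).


90° CW: (x,y) -> (y, -x)
(9.4,-2.1) -> (-2.1, -9.4)

(-2.1, -9.4)


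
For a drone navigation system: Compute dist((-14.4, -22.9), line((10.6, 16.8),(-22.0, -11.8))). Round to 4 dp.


|cross product| = 579.22
|line direction| = sqrt(1880.72) = 43.3673
Distance = 579.22/sqrt(1880.72) = 13.3562

13.3562


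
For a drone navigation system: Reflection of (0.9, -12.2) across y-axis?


Reflection over y-axis: (x,y) -> (-x,y)
(0.9, -12.2) -> (-0.9, -12.2)

(-0.9, -12.2)


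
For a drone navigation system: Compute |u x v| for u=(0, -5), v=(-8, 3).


|u x v| = |0*3 - (-5)*(-8)|
= |0 - 40| = 40

40


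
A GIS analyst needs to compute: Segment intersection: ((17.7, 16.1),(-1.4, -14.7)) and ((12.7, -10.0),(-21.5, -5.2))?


Cross products: d1=-916.62, d2=228.42, d3=344.51, d4=-800.53
d1*d2 < 0 and d3*d4 < 0? yes

Yes, they intersect


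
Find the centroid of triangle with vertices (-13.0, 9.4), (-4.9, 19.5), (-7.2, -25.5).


Centroid = ((x_A+x_B+x_C)/3, (y_A+y_B+y_C)/3)
= (((-13)+(-4.9)+(-7.2))/3, (9.4+19.5+(-25.5))/3)
= (-8.3667, 1.1333)

(-8.3667, 1.1333)


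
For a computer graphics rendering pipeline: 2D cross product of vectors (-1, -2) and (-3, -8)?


u x v = u_x*v_y - u_y*v_x = (-1)*(-8) - (-2)*(-3)
= 8 - 6 = 2

2


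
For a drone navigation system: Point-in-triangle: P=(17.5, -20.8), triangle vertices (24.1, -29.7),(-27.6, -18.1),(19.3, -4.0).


Cross products: AB x AP = -383.57, BC x BP = -762.54, CA x CP = -126.9
All same sign? yes

Yes, inside


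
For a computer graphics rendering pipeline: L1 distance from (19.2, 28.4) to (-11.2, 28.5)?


|19.2-(-11.2)| + |28.4-28.5| = 30.4 + 0.1 = 30.5

30.5


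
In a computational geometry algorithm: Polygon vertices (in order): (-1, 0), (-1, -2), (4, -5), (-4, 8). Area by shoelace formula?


Shoelace sum: ((-1)*(-2) - (-1)*0) + ((-1)*(-5) - 4*(-2)) + (4*8 - (-4)*(-5)) + ((-4)*0 - (-1)*8)
= 35
Area = |35|/2 = 17.5

17.5


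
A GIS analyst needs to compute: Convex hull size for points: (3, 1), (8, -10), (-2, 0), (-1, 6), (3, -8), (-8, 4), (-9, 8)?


Convex hull vertices (CCW): (-9, 8), (-8, 4), (3, -8), (8, -10), (3, 1), (-1, 6)
Count = 6

6


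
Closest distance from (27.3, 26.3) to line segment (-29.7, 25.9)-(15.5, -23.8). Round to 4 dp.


Project P onto AB: t = 0.5665 (clamped to [0,1])
Closest point on segment: (-4.0959, -2.2532)
Distance: 42.438

42.438


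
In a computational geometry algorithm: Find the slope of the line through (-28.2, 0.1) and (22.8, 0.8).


slope = (y2-y1)/(x2-x1) = (0.8-0.1)/(22.8-(-28.2)) = 0.7/51 = 0.0137

0.0137


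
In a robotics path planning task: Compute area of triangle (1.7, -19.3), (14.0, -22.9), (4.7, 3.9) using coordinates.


Area = |x_A(y_B-y_C) + x_B(y_C-y_A) + x_C(y_A-y_B)|/2
= |(-45.56) + 324.8 + 16.92|/2
= 296.16/2 = 148.08

148.08


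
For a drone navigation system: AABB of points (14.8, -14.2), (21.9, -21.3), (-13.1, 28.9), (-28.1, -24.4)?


x range: [-28.1, 21.9]
y range: [-24.4, 28.9]
Bounding box: (-28.1,-24.4) to (21.9,28.9)

(-28.1,-24.4) to (21.9,28.9)


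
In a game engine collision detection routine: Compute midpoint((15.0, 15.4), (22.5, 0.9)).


M = ((15+22.5)/2, (15.4+0.9)/2)
= (18.75, 8.15)

(18.75, 8.15)


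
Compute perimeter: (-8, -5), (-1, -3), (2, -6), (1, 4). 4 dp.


Sides: (-8, -5)->(-1, -3): sqrt(53) = 7.28011, (-1, -3)->(2, -6): sqrt(18) = 4.242641, (2, -6)->(1, 4): sqrt(101) = 10.049876, (1, 4)->(-8, -5): sqrt(162) = 12.727922
Sum = 34.300549
Perimeter = 34.3005

34.3005


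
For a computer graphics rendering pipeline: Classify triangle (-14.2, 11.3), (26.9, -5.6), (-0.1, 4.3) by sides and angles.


Side lengths squared: AB^2=1974.82, BC^2=827.01, CA^2=247.81
Sorted: [247.81, 827.01, 1974.82]
By sides: Scalene, By angles: Obtuse

Scalene, Obtuse


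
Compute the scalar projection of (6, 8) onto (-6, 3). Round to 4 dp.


u.v = -12, |v| = sqrt(45) = 6.7082
Scalar projection = u.v / |v| = -12 / sqrt(45) = -1.7889

-1.7889


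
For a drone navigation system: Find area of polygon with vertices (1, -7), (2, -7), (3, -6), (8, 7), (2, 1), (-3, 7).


Shoelace sum: (1*(-7) - 2*(-7)) + (2*(-6) - 3*(-7)) + (3*7 - 8*(-6)) + (8*1 - 2*7) + (2*7 - (-3)*1) + ((-3)*(-7) - 1*7)
= 110
Area = |110|/2 = 55

55


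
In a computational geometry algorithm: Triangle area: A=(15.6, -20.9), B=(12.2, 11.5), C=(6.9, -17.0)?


Area = |x_A(y_B-y_C) + x_B(y_C-y_A) + x_C(y_A-y_B)|/2
= |444.6 + 47.58 + (-223.56)|/2
= 268.62/2 = 134.31

134.31


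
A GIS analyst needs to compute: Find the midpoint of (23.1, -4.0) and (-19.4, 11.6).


M = ((23.1+(-19.4))/2, ((-4)+11.6)/2)
= (1.85, 3.8)

(1.85, 3.8)


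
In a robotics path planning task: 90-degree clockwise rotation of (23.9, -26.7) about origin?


90° CW: (x,y) -> (y, -x)
(23.9,-26.7) -> (-26.7, -23.9)

(-26.7, -23.9)


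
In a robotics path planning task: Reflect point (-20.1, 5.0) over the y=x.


Reflection over y=x: (x,y) -> (y,x)
(-20.1, 5) -> (5, -20.1)

(5, -20.1)


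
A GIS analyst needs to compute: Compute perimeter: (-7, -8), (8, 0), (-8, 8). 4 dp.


Sides: (-7, -8)->(8, 0): sqrt(289) = 17, (8, 0)->(-8, 8): sqrt(320) = 17.888544, (-8, 8)->(-7, -8): sqrt(257) = 16.03122
Sum = 50.919764
Perimeter = 50.9198

50.9198


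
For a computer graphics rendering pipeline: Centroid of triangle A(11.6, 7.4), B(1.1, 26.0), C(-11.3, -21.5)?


Centroid = ((x_A+x_B+x_C)/3, (y_A+y_B+y_C)/3)
= ((11.6+1.1+(-11.3))/3, (7.4+26+(-21.5))/3)
= (0.4667, 3.9667)

(0.4667, 3.9667)


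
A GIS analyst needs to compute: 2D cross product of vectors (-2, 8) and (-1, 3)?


u x v = u_x*v_y - u_y*v_x = (-2)*3 - 8*(-1)
= (-6) - (-8) = 2

2


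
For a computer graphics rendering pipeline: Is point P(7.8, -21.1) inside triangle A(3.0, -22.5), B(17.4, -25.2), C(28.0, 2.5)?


Cross products: AB x AP = 33.12, BC x BP = 309.38, CA x CP = 85
All same sign? yes

Yes, inside


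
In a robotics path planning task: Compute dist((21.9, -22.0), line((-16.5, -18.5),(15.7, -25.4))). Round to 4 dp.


|cross product| = 152.26
|line direction| = sqrt(1084.45) = 32.931
Distance = 152.26/sqrt(1084.45) = 4.6236

4.6236


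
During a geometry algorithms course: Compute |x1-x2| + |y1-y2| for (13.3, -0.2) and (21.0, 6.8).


|13.3-21| + |(-0.2)-6.8| = 7.7 + 7 = 14.7

14.7


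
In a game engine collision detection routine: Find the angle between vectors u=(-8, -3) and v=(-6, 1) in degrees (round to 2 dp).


u.v = 45, |u| = sqrt(73) = 8.544, |v| = sqrt(37) = 6.0828
cos(theta) = u.v/(|u||v|) = 45/sqrt(2701) = 0.865865
theta = acos(0.865865) = 30.02 degrees

30.02 degrees


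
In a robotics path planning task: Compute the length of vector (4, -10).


|u| = sqrt(4^2 + (-10)^2) = sqrt(116) = 10.7703

10.7703


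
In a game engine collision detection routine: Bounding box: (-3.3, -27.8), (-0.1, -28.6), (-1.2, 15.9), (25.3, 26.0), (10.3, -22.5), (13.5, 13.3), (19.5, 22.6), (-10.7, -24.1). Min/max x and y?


x range: [-10.7, 25.3]
y range: [-28.6, 26]
Bounding box: (-10.7,-28.6) to (25.3,26)

(-10.7,-28.6) to (25.3,26)


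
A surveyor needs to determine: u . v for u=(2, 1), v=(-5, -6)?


u . v = u_x*v_x + u_y*v_y = 2*(-5) + 1*(-6)
= (-10) + (-6) = -16

-16


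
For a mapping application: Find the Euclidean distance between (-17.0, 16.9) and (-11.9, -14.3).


dx=5.1, dy=-31.2
d^2 = 5.1^2 + (-31.2)^2 = 999.45
d = sqrt(999.45) = 31.6141

31.6141


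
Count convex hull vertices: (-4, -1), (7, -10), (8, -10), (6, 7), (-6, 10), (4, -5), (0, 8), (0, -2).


Convex hull vertices (CCW): (-6, 10), (-4, -1), (7, -10), (8, -10), (6, 7)
Count = 5

5


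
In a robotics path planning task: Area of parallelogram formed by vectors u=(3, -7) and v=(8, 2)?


|u x v| = |3*2 - (-7)*8|
= |6 - (-56)| = 62

62


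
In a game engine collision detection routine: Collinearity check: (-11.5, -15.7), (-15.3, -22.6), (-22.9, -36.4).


Cross product: ((-15.3)-(-11.5))*((-36.4)-(-15.7)) - ((-22.6)-(-15.7))*((-22.9)-(-11.5))
= 0

Yes, collinear


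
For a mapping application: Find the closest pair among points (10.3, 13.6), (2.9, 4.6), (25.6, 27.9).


d(P0,P1) = 11.6516, d(P0,P2) = 20.9423, d(P1,P2) = 32.5297
Closest: P0 and P1

Closest pair: (10.3, 13.6) and (2.9, 4.6), distance = 11.6516


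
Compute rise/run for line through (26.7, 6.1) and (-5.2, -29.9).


slope = (y2-y1)/(x2-x1) = ((-29.9)-6.1)/((-5.2)-26.7) = (-36)/(-31.9) = 1.1285

1.1285


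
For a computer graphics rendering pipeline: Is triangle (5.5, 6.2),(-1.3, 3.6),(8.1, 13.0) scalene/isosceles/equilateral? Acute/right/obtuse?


Side lengths squared: AB^2=53, BC^2=176.72, CA^2=53
Sorted: [53, 53, 176.72]
By sides: Isosceles, By angles: Obtuse

Isosceles, Obtuse


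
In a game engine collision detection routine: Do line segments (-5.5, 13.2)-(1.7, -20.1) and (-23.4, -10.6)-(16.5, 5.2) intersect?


Cross products: d1=666.8, d2=-775.63, d3=-767.43, d4=675
d1*d2 < 0 and d3*d4 < 0? yes

Yes, they intersect


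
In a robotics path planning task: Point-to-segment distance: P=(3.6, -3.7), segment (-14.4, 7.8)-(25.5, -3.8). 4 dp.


Project P onto AB: t = 0.4932 (clamped to [0,1])
Closest point on segment: (5.28, 2.0785)
Distance: 6.0178

6.0178


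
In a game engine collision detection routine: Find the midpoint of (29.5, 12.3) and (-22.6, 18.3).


M = ((29.5+(-22.6))/2, (12.3+18.3)/2)
= (3.45, 15.3)

(3.45, 15.3)


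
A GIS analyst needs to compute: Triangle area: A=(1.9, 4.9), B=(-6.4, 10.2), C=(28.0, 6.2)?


Area = |x_A(y_B-y_C) + x_B(y_C-y_A) + x_C(y_A-y_B)|/2
= |7.6 + (-8.32) + (-148.4)|/2
= 149.12/2 = 74.56

74.56


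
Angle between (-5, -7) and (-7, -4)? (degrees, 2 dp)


u.v = 63, |u| = sqrt(74) = 8.6023, |v| = sqrt(65) = 8.0623
cos(theta) = u.v/(|u||v|) = 63/sqrt(4810) = 0.908381
theta = acos(0.908381) = 24.72 degrees

24.72 degrees


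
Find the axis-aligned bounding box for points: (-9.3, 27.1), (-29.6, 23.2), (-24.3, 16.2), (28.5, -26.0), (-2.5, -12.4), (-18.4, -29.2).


x range: [-29.6, 28.5]
y range: [-29.2, 27.1]
Bounding box: (-29.6,-29.2) to (28.5,27.1)

(-29.6,-29.2) to (28.5,27.1)


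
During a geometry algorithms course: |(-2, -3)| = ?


|u| = sqrt((-2)^2 + (-3)^2) = sqrt(13) = 3.6056

3.6056


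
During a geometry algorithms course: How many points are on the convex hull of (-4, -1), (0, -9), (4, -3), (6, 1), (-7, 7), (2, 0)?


Convex hull vertices (CCW): (-7, 7), (-4, -1), (0, -9), (4, -3), (6, 1)
Count = 5

5


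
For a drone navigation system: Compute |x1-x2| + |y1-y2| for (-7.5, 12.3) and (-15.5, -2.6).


|(-7.5)-(-15.5)| + |12.3-(-2.6)| = 8 + 14.9 = 22.9

22.9


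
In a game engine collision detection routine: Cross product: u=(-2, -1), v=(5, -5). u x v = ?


u x v = u_x*v_y - u_y*v_x = (-2)*(-5) - (-1)*5
= 10 - (-5) = 15

15


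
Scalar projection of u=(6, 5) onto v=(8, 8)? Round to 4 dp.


u.v = 88, |v| = sqrt(128) = 11.3137
Scalar projection = u.v / |v| = 88 / sqrt(128) = 7.7782

7.7782


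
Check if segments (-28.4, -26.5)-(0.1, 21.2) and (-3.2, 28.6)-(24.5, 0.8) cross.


Cross products: d1=-2226.83, d2=-113.24, d3=368.31, d4=-1745.28
d1*d2 < 0 and d3*d4 < 0? no

No, they don't intersect


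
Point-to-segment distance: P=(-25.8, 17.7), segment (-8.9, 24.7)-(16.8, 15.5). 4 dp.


Project P onto AB: t = 0 (clamped to [0,1])
Closest point on segment: (-8.9, 24.7)
Distance: 18.2923

18.2923


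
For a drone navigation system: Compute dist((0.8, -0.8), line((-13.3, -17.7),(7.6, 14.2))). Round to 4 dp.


|cross product| = 96.58
|line direction| = sqrt(1454.42) = 38.1369
Distance = 96.58/sqrt(1454.42) = 2.5325

2.5325


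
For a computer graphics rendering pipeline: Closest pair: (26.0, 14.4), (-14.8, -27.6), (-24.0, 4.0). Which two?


d(P0,P1) = 58.5546, d(P0,P2) = 51.0701, d(P1,P2) = 32.912
Closest: P1 and P2

Closest pair: (-14.8, -27.6) and (-24.0, 4.0), distance = 32.912


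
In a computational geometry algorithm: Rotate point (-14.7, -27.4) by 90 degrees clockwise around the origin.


90° CW: (x,y) -> (y, -x)
(-14.7,-27.4) -> (-27.4, 14.7)

(-27.4, 14.7)


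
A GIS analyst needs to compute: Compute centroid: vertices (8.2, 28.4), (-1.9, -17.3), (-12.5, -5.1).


Centroid = ((x_A+x_B+x_C)/3, (y_A+y_B+y_C)/3)
= ((8.2+(-1.9)+(-12.5))/3, (28.4+(-17.3)+(-5.1))/3)
= (-2.0667, 2)

(-2.0667, 2)


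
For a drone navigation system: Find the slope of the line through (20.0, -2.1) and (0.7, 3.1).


slope = (y2-y1)/(x2-x1) = (3.1-(-2.1))/(0.7-20) = 5.2/(-19.3) = -0.2694

-0.2694


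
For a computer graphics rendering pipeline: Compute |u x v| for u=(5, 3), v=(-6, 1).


|u x v| = |5*1 - 3*(-6)|
= |5 - (-18)| = 23

23


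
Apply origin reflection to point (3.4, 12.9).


Reflection over origin: (x,y) -> (-x,-y)
(3.4, 12.9) -> (-3.4, -12.9)

(-3.4, -12.9)


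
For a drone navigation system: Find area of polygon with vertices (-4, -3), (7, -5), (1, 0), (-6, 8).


Shoelace sum: ((-4)*(-5) - 7*(-3)) + (7*0 - 1*(-5)) + (1*8 - (-6)*0) + ((-6)*(-3) - (-4)*8)
= 104
Area = |104|/2 = 52

52


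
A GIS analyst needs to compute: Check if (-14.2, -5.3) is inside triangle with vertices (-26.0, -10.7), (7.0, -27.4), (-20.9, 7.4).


Cross products: AB x AP = 375.26, BC x BP = 121.17, CA x CP = 186.04
All same sign? yes

Yes, inside


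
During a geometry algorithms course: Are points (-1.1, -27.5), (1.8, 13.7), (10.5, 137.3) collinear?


Cross product: (1.8-(-1.1))*(137.3-(-27.5)) - (13.7-(-27.5))*(10.5-(-1.1))
= 0

Yes, collinear


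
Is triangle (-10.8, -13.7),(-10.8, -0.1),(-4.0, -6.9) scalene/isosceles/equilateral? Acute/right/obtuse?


Side lengths squared: AB^2=184.96, BC^2=92.48, CA^2=92.48
Sorted: [92.48, 92.48, 184.96]
By sides: Isosceles, By angles: Right

Isosceles, Right


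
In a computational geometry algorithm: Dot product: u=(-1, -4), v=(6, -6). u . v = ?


u . v = u_x*v_x + u_y*v_y = (-1)*6 + (-4)*(-6)
= (-6) + 24 = 18

18


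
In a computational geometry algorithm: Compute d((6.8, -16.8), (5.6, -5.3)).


dx=-1.2, dy=11.5
d^2 = (-1.2)^2 + 11.5^2 = 133.69
d = sqrt(133.69) = 11.5624

11.5624


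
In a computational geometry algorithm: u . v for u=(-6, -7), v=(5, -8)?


u . v = u_x*v_x + u_y*v_y = (-6)*5 + (-7)*(-8)
= (-30) + 56 = 26

26


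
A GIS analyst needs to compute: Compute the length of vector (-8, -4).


|u| = sqrt((-8)^2 + (-4)^2) = sqrt(80) = 8.9443

8.9443


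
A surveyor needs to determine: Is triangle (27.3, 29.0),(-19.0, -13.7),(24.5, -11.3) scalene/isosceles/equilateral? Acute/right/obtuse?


Side lengths squared: AB^2=3966.98, BC^2=1898.01, CA^2=1631.93
Sorted: [1631.93, 1898.01, 3966.98]
By sides: Scalene, By angles: Obtuse

Scalene, Obtuse


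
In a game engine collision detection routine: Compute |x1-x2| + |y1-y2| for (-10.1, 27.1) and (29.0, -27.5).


|(-10.1)-29| + |27.1-(-27.5)| = 39.1 + 54.6 = 93.7

93.7


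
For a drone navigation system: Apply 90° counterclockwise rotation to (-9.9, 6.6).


90° CCW: (x,y) -> (-y, x)
(-9.9,6.6) -> (-6.6, -9.9)

(-6.6, -9.9)


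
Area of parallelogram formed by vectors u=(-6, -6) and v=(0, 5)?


|u x v| = |(-6)*5 - (-6)*0|
= |(-30) - 0| = 30

30


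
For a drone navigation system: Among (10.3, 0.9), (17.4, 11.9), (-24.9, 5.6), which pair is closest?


d(P0,P1) = 13.0924, d(P0,P2) = 35.5124, d(P1,P2) = 42.7666
Closest: P0 and P1

Closest pair: (10.3, 0.9) and (17.4, 11.9), distance = 13.0924


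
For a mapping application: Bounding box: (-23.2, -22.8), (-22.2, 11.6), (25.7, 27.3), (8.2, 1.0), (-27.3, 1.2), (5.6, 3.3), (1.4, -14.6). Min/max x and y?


x range: [-27.3, 25.7]
y range: [-22.8, 27.3]
Bounding box: (-27.3,-22.8) to (25.7,27.3)

(-27.3,-22.8) to (25.7,27.3)


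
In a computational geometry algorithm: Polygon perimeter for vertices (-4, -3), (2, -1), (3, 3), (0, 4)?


Sides: (-4, -3)->(2, -1): sqrt(40) = 6.324555, (2, -1)->(3, 3): sqrt(17) = 4.123106, (3, 3)->(0, 4): sqrt(10) = 3.162278, (0, 4)->(-4, -3): sqrt(65) = 8.062258
Sum = 21.672197
Perimeter = 21.6722

21.6722


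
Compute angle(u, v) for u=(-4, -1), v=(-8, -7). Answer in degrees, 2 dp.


u.v = 39, |u| = sqrt(17) = 4.1231, |v| = sqrt(113) = 10.6301
cos(theta) = u.v/(|u||v|) = 39/sqrt(1921) = 0.889817
theta = acos(0.889817) = 27.15 degrees

27.15 degrees


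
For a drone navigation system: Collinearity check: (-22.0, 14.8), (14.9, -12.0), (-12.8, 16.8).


Cross product: (14.9-(-22))*(16.8-14.8) - ((-12)-14.8)*((-12.8)-(-22))
= 320.36

No, not collinear


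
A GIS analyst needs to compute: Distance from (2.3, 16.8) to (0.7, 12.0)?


dx=-1.6, dy=-4.8
d^2 = (-1.6)^2 + (-4.8)^2 = 25.6
d = sqrt(25.6) = 5.0596

5.0596


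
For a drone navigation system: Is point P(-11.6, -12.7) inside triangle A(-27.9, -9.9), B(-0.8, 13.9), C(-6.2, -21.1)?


Cross products: AB x AP = -463.82, BC x BP = -234.36, CA x CP = -121.8
All same sign? yes

Yes, inside


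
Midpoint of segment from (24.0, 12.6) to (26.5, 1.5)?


M = ((24+26.5)/2, (12.6+1.5)/2)
= (25.25, 7.05)

(25.25, 7.05)


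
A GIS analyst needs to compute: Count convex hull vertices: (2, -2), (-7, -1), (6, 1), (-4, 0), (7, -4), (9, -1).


Convex hull vertices (CCW): (-7, -1), (7, -4), (9, -1), (6, 1), (-4, 0)
Count = 5

5


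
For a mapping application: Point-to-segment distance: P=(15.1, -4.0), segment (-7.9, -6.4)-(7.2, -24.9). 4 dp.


Project P onto AB: t = 0.5312 (clamped to [0,1])
Closest point on segment: (0.1205, -16.2265)
Distance: 19.3358

19.3358


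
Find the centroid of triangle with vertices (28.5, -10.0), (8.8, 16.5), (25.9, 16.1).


Centroid = ((x_A+x_B+x_C)/3, (y_A+y_B+y_C)/3)
= ((28.5+8.8+25.9)/3, ((-10)+16.5+16.1)/3)
= (21.0667, 7.5333)

(21.0667, 7.5333)


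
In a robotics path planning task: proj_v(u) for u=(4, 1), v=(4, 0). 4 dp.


u.v = 16, |v| = sqrt(16) = 4
Scalar projection = u.v / |v| = 16 / sqrt(16) = 4

4


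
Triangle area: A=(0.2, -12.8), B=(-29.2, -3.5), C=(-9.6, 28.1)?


Area = |x_A(y_B-y_C) + x_B(y_C-y_A) + x_C(y_A-y_B)|/2
= |(-6.32) + (-1194.28) + 89.28|/2
= 1111.32/2 = 555.66

555.66


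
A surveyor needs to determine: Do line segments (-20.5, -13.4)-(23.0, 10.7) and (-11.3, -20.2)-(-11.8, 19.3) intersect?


Cross products: d1=360, d2=-1370.3, d3=-517.52, d4=1212.78
d1*d2 < 0 and d3*d4 < 0? yes

Yes, they intersect


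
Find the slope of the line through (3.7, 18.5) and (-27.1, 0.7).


slope = (y2-y1)/(x2-x1) = (0.7-18.5)/((-27.1)-3.7) = (-17.8)/(-30.8) = 0.5779

0.5779


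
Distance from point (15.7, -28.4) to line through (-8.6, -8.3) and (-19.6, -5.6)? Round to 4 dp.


|cross product| = 155.49
|line direction| = sqrt(128.29) = 11.3265
Distance = 155.49/sqrt(128.29) = 13.728

13.728
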